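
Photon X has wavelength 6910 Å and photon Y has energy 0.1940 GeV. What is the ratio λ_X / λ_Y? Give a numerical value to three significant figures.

1.08e8

λ_X = 6.910e-7 m (from wavelength = 6910 Å, via λ given directly).
λ_Y = 6.391e-15 m (from energy = 0.1940 GeV, via λ = hc/E).
Ratio = 6.910e-7 / 6.391e-15 = 1.08e8.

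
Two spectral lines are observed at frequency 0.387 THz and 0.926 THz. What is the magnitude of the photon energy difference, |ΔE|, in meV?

Using E = hf: E₁ = 2.564e-22 J, E₂ = 6.136e-22 J.
|ΔE| = |2.564e-22 − 6.136e-22| = 3.57e-22 J = 2.23 meV.

2.23 meV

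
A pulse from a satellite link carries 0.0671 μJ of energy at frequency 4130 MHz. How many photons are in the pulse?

Per-photon energy: E = 2.737e-24 J (from frequency = 4130 MHz).
N = E_total / E_photon = 6.71e-8 J / 2.737e-24 J = 2.45e16.

2.45e16 photons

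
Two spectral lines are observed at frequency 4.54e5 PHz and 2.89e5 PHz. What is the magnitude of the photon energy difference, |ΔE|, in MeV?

0.682 MeV

Using E = hf: E₁ = 3.008e-13 J, E₂ = 1.915e-13 J.
|ΔE| = |3.008e-13 − 1.915e-13| = 1.09e-13 J = 0.682 MeV.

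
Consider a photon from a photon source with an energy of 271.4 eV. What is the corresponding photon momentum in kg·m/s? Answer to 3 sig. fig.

Convert to SI: E = 271.4 eV = 4.3483·10^-17 J.
Apply p = E/c: p = 1.450·10^-25 kg·m/s.
So p ≈ 1.45·10^-25 kg·m/s.

1.45·10^-25 kg·m/s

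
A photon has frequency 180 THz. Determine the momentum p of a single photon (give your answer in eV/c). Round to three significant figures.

0.744 eV/c

Use h = 6.62607015e-34 J·s, c = 2.99792458e8 m/s, 1 eV = 1.602176634e-19 J.
First convert: f = 180 THz = 1.8e14 Hz.
Since p = hf/c for a photon, p = 3.978e-28 kg·m/s.
Converting to eV/c: p = 0.7444 eV/c ≈ 0.744 eV/c.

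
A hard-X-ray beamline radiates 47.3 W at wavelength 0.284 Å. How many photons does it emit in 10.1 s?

Total energy: E_total = P·t = 47.3 × 10.1 = 477.7 J.
Per-photon energy: E = 6.995 × 10^-15 J.
N = E_total / E_photon = 6.83 × 10^16.

6.83 × 10^16 photons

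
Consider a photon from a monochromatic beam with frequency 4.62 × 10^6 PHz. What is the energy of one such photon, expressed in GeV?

Take h = 6.62607015 × 10^-34 J·s, 1 eV = 1.602176634 × 10^-19 J.
First convert: f = 4.62 × 10^6 PHz = 4.62 × 10^21 Hz.
Since E = hf for a photon, E = 3.061 × 10^-12 J.
Converting to GeV: E = 0.01911 GeV ≈ 0.0191 GeV.

0.0191 GeV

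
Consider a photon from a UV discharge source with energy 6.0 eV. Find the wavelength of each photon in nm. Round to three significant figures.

In SI units: E = 6.0 eV = 9.6131·10^-19 J.
For a photon λ = hc/E, so λ = 2.066·10^-7 m.
Converting to nm: λ = 206.6 nm ≈ 207 nm.

207 nm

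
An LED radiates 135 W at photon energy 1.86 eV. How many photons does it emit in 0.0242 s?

1.10 × 10^19 photons

Total energy: E_total = P·t = 135 × 0.0242 = 3.267 J.
Per-photon energy: E = 2.980 × 10^-19 J.
N = E_total / E_photon = 1.10 × 10^19.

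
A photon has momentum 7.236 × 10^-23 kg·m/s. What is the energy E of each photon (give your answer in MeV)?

0.135 MeV

The photon relation is E = pc, giving E = 2.169 × 10^-14 J.
Converting to MeV: E = 0.1354 MeV ≈ 0.135 MeV.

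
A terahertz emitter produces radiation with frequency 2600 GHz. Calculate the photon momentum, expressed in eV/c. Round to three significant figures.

0.0108 eV/c

Use h = 6.62607015 × 10^-34 J·s, c = 2.99792458 × 10^8 m/s, 1 eV = 1.602176634 × 10^-19 J.
In SI units: f = 2600 GHz = 2.6 × 10^12 Hz.
For a photon p = hf/c, so p = 5.747 × 10^-30 kg·m/s.
Converting to eV/c: p = 0.01075 eV/c ≈ 0.0108 eV/c.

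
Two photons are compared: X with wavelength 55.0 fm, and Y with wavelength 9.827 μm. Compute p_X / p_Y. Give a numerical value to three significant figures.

1.79·10^8

p_X = 1.205·10^-20 kg·m/s (from wavelength = 55.0 fm, via p = h/λ).
p_Y = 6.743·10^-29 kg·m/s (from wavelength = 9.827 μm, via p = h/λ).
Ratio = 1.205·10^-20 / 6.743·10^-29 = 1.79·10^8.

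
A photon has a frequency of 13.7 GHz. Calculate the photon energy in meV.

Use h = 6.62607015e-34 J·s, 1 eV = 1.602176634e-19 J.
Convert to SI: f = 13.7 GHz = 1.37e10 Hz.
Since E = hf for a photon, E = 9.078e-24 J.
Converting to meV: E = 0.05666 meV ≈ 0.0567 meV.

0.0567 meV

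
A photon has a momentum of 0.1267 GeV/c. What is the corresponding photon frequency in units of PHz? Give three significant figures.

First convert: p = 0.1267 GeV/c = 6.7712e-20 kg·m/s.
Since f = pc/h for a photon, f = 3.064e22 Hz.
Converting to PHz: f = 3.064e7 PHz ≈ 3.06e7 PHz.

3.06e7 PHz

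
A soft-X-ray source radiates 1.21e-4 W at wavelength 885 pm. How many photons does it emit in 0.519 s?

2.80e11 photons

Total energy: E_total = P·t = 1.21e-4 × 0.519 = 6.280e-5 J.
Per-photon energy: E = 2.245e-16 J.
N = E_total / E_photon = 2.80e11.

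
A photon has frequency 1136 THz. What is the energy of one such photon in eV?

4.70 eV

(h = 6.62607015 × 10^-34 J·s, 1 eV = 1.602176634 × 10^-19 J.)
First convert: f = 1136 THz = 1.136 × 10^15 Hz.
The photon relation is E = hf, giving E = 7.527 × 10^-19 J.
Converting to eV: E = 4.698 eV ≈ 4.70 eV.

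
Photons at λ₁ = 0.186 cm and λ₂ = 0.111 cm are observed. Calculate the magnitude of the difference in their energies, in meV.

Using E = hc/λ: E₁ = 1.068·10^-22 J, E₂ = 1.790·10^-22 J.
|ΔE| = |1.068·10^-22 − 1.790·10^-22| = 7.22·10^-23 J = 0.450 meV.

0.450 meV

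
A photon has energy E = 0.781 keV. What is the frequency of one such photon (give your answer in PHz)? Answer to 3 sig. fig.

189 PHz

(h = 6.62607015e-34 J·s, 1 eV = 1.602176634e-19 J.)
First convert: E = 0.781 keV = 1.2513e-16 J.
Since f = E/h for a photon, f = 1.888e17 Hz.
Converting to PHz: f = 188.8 PHz ≈ 189 PHz.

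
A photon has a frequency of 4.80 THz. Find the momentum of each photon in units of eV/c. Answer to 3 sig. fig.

Convert to SI: f = 4.80 THz = 4.80 × 10^12 Hz.
Since p = hf/c for a photon, p = 1.061 × 10^-29 kg·m/s.
Converting to eV/c: p = 0.01985 eV/c ≈ 0.0199 eV/c.

0.0199 eV/c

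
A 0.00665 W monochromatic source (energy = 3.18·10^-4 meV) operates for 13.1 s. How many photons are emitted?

Total energy: E_total = P·t = 0.00665 × 13.1 = 0.08711 J.
Per-photon energy: E = 5.095·10^-26 J.
N = E_total / E_photon = 1.71·10^24.

1.71·10^24 photons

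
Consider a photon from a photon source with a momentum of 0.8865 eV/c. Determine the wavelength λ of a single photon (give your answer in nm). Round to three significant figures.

Convert to SI: p = 0.8865 eV/c = 4.7377 × 10^-28 kg·m/s.
Since λ = h/p for a photon, λ = 1.399 × 10^-6 m.
Converting to nm: λ = 1399 nm ≈ 1400 nm.

1400 nm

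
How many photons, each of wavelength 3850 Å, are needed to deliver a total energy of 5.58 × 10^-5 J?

1.08 × 10^14 photons

Per-photon energy: E = 5.160 × 10^-19 J (from wavelength = 3850 Å).
N = E_total / E_photon = 5.58 × 10^-5 J / 5.160 × 10^-19 J = 1.08 × 10^14.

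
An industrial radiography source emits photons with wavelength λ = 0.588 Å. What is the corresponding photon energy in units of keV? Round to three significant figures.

21.1 keV

Use h = 6.62607015 × 10^-34 J·s, c = 2.99792458 × 10^8 m/s, 1 eV = 1.602176634 × 10^-19 J.
Convert to SI: λ = 0.588 Å = 5.88 × 10^-11 m.
Since E = hc/λ for a photon, E = 3.378 × 10^-15 J.
Converting to keV: E = 21.09 keV ≈ 21.1 keV.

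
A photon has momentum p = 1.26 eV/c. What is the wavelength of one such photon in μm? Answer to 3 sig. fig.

0.984 μm

Use h = 6.62607015 × 10^-34 J·s, c = 2.99792458 × 10^8 m/s, 1 eV = 1.602176634 × 10^-19 J.
First convert: p = 1.26 eV/c = 6.7338 × 10^-28 kg·m/s.
Apply λ = h/p: λ = 9.840 × 10^-7 m.
Converting to μm: λ = 0.9840 μm ≈ 0.984 μm.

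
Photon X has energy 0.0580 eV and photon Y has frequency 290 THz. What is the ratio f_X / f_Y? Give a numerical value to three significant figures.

f_X = 1.402 × 10^13 Hz (from energy = 0.0580 eV, via f = E/h).
f_Y = 2.900 × 10^14 Hz (from frequency = 290 THz, via f given directly).
Ratio = 1.402 × 10^13 / 2.900 × 10^14 = 0.0484.

0.0484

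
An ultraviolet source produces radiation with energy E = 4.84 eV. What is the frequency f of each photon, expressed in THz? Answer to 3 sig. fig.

Take h = 6.62607015·10^-34 J·s, 1 eV = 1.602176634·10^-19 J.
Convert to SI: E = 4.84 eV = 7.7545·10^-19 J.
For a photon f = E/h, so f = 1.170·10^15 Hz.
Converting to THz: f = 1170 THz ≈ 1170 THz.

1170 THz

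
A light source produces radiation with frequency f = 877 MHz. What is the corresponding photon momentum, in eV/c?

Take h = 6.62607015 × 10^-34 J·s, c = 2.99792458 × 10^8 m/s, 1 eV = 1.602176634 × 10^-19 J.
First convert: f = 877 MHz = 8.77 × 10^8 Hz.
The photon relation is p = hf/c, giving p = 1.938 × 10^-33 kg·m/s.
Converting to eV/c: p = 3.627 × 10^-6 eV/c ≈ 3.63 × 10^-6 eV/c.

3.63 × 10^-6 eV/c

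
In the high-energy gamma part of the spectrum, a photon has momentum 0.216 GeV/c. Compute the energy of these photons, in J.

In SI units: p = 0.216 GeV/c = 1.1544 × 10^-19 kg·m/s.
Since E = pc for a photon, E = 3.461 × 10^-11 J.
So E ≈ 3.46 × 10^-11 J.

3.46 × 10^-11 J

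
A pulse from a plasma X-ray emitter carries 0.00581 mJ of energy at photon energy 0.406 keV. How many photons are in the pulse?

8.93 × 10^10 photons

Per-photon energy: E = 6.505 × 10^-17 J (from energy = 0.406 keV).
N = E_total / E_photon = 5.81 × 10^-6 J / 6.505 × 10^-17 J = 8.93 × 10^10.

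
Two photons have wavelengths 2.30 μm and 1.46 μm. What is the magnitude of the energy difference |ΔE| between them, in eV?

0.310 eV

Using E = hc/λ: E₁ = 8.637e-20 J, E₂ = 1.361e-19 J.
|ΔE| = |8.637e-20 − 1.361e-19| = 4.97e-20 J = 0.310 eV.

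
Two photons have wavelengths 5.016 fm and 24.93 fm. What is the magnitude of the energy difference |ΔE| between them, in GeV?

Using E = hc/λ: E₁ = 3.9602e-11 J, E₂ = 7.9681e-12 J.
|ΔE| = |3.9602e-11 − 7.9681e-12| = 3.16e-11 J = 0.197 GeV.

0.197 GeV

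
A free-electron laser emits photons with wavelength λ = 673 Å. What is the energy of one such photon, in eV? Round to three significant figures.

18.4 eV

Use h = 6.62607015e-34 J·s, c = 2.99792458e8 m/s, 1 eV = 1.602176634e-19 J.
First convert: λ = 673 Å = 6.73e-8 m.
The photon relation is E = hc/λ, giving E = 2.952e-18 J.
Converting to eV: E = 18.42 eV ≈ 18.4 eV.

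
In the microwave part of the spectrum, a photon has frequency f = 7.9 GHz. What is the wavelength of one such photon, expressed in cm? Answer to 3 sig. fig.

3.79 cm

Use c = 2.99792458e8 m/s.
First convert: f = 7.9 GHz = 7.9e9 Hz.
For a photon λ = c/f, so λ = 0.03795 m.
Converting to cm: λ = 3.795 cm ≈ 3.79 cm.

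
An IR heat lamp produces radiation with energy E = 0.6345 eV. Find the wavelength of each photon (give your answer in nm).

1950 nm

In SI units: E = 0.6345 eV = 1.0166 × 10^-19 J.
For a photon λ = hc/E, so λ = 1.954 × 10^-6 m.
Converting to nm: λ = 1954 nm ≈ 1950 nm.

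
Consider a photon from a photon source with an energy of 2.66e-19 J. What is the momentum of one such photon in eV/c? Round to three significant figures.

1.66 eV/c

Use c = 2.99792458e8 m/s, 1 eV = 1.602176634e-19 J.
For a photon p = E/c, so p = 8.873e-28 kg·m/s.
Converting to eV/c: p = 1.660 eV/c ≈ 1.66 eV/c.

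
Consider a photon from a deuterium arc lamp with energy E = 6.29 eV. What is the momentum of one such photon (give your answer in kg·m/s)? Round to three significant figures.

Convert to SI: E = 6.29 eV = 1.0078e-18 J.
Apply p = E/c: p = 3.362e-27 kg·m/s.
So p ≈ 3.36e-27 kg·m/s.

3.36e-27 kg·m/s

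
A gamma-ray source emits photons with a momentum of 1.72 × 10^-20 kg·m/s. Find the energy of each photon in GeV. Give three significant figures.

The photon relation is E = pc, giving E = 5.156 × 10^-12 J.
Converting to GeV: E = 0.03218 GeV ≈ 0.0322 GeV.

0.0322 GeV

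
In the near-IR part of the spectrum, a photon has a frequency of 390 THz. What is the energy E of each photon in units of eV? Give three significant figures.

1.61 eV

Take h = 6.62607015·10^-34 J·s, 1 eV = 1.602176634·10^-19 J.
Convert to SI: f = 390 THz = 3.9·10^14 Hz.
Apply E = hf: E = 2.584·10^-19 J.
Converting to eV: E = 1.613 eV ≈ 1.61 eV.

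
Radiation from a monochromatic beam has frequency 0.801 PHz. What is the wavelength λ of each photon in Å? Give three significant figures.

Take c = 2.99792458 × 10^8 m/s.
In SI units: f = 0.801 PHz = 8.01 × 10^14 Hz.
For a photon λ = c/f, so λ = 3.743 × 10^-7 m.
Converting to Å: λ = 3743 Å ≈ 3740 Å.

3740 Å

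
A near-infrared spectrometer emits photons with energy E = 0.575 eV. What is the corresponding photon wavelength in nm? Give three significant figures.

2160 nm

First convert: E = 0.575 eV = 9.2125e-20 J.
The photon relation is λ = hc/E, giving λ = 2.156e-6 m.
Converting to nm: λ = 2156 nm ≈ 2160 nm.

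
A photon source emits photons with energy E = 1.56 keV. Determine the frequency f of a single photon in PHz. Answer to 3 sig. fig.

377 PHz

Convert to SI: E = 1.56 keV = 2.4994 × 10^-16 J.
Since f = E/h for a photon, f = 3.772 × 10^17 Hz.
Converting to PHz: f = 377.2 PHz ≈ 377 PHz.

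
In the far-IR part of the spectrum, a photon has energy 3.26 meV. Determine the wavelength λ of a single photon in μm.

380 μm

Take h = 6.62607015e-34 J·s, c = 2.99792458e8 m/s, 1 eV = 1.602176634e-19 J.
Convert to SI: E = 3.26 meV = 5.2231e-22 J.
Since λ = hc/E for a photon, λ = 3.803e-4 m.
Converting to μm: λ = 380.3 μm ≈ 380 μm.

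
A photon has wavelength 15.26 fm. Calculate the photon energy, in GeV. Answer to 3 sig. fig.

Use h = 6.62607015·10^-34 J·s, c = 2.99792458·10^8 m/s, 1 eV = 1.602176634·10^-19 J.
Convert to SI: λ = 15.26 fm = 1.526·10^-14 m.
Apply E = hc/λ: E = 1.302·10^-11 J.
Converting to GeV: E = 0.08125 GeV ≈ 0.0812 GeV.

0.0812 GeV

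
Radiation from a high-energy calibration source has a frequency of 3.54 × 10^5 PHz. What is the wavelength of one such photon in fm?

847 fm

(c = 2.99792458 × 10^8 m/s.)
In SI units: f = 3.54 × 10^5 PHz = 3.54 × 10^20 Hz.
For a photon λ = c/f, so λ = 8.469 × 10^-13 m.
Converting to fm: λ = 846.9 fm ≈ 847 fm.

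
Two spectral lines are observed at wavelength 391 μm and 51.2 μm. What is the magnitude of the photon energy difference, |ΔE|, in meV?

Using E = hc/λ: E₁ = 5.080 × 10^-22 J, E₂ = 3.880 × 10^-21 J.
|ΔE| = |5.080 × 10^-22 − 3.880 × 10^-21| = 3.37 × 10^-21 J = 21.0 meV.

21.0 meV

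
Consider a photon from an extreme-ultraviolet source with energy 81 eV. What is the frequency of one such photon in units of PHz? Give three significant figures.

In SI units: E = 81 eV = 1.2978 × 10^-17 J.
Apply f = E/h: f = 1.959 × 10^16 Hz.
Converting to PHz: f = 19.59 PHz ≈ 19.6 PHz.

19.6 PHz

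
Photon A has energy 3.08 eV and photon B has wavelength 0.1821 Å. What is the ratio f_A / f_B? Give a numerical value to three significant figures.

4.52 × 10^-5

f_A = 7.447 × 10^14 Hz (from energy = 3.08 eV, via f = E/h).
f_B = 1.646 × 10^19 Hz (from wavelength = 0.1821 Å, via f = c/λ).
Ratio = 7.447 × 10^14 / 1.646 × 10^19 = 4.52 × 10^-5.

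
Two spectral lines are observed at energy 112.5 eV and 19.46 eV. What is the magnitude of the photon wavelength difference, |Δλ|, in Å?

527 Å

Using λ = hc/E: λ₁ = 1.1021 × 10^-8 m, λ₂ = 6.3712 × 10^-8 m.
|Δλ| = |1.1021 × 10^-8 − 6.3712 × 10^-8| = 5.27 × 10^-8 m = 527 Å.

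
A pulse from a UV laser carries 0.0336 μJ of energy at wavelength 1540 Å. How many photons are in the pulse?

2.60e10 photons

Per-photon energy: E = 1.290e-18 J (from wavelength = 1540 Å).
N = E_total / E_photon = 3.36e-8 J / 1.290e-18 J = 2.60e10.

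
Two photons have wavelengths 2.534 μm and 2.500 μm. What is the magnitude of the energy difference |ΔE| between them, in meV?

Using E = hc/λ: E₁ = 7.8392e-20 J, E₂ = 7.9458e-20 J.
|ΔE| = |7.8392e-20 − 7.9458e-20| = 1.07e-21 J = 6.65 meV.

6.65 meV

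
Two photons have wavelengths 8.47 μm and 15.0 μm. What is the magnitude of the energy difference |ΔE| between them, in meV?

Using E = hc/λ: E₁ = 2.345e-20 J, E₂ = 1.324e-20 J.
|ΔE| = |2.345e-20 − 1.324e-20| = 1.02e-20 J = 63.7 meV.

63.7 meV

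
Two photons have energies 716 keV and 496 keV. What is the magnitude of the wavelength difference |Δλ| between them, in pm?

0.768 pm

Using λ = hc/E: λ₁ = 1.732·10^-12 m, λ₂ = 2.500·10^-12 m.
|Δλ| = |1.732·10^-12 − 2.500·10^-12| = 7.68·10^-13 m = 0.768 pm.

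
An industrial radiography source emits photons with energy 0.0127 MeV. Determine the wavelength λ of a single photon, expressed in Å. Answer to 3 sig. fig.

0.976 Å

(h = 6.62607015 × 10^-34 J·s, c = 2.99792458 × 10^8 m/s, 1 eV = 1.602176634 × 10^-19 J.)
In SI units: E = 0.0127 MeV = 2.0348 × 10^-15 J.
The photon relation is λ = hc/E, giving λ = 9.763 × 10^-11 m.
Converting to Å: λ = 0.9763 Å ≈ 0.976 Å.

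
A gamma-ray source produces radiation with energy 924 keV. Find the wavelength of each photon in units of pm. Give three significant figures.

1.34 pm

First convert: E = 924 keV = 1.4804e-13 J.
Apply λ = hc/E: λ = 1.342e-12 m.
Converting to pm: λ = 1.342 pm ≈ 1.34 pm.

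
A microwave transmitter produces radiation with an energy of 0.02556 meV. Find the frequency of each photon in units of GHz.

6.18 GHz

Use h = 6.62607015 × 10^-34 J·s, 1 eV = 1.602176634 × 10^-19 J.
First convert: E = 0.02556 meV = 4.0952 × 10^-24 J.
Since f = E/h for a photon, f = 6.180 × 10^9 Hz.
Converting to GHz: f = 6.180 GHz ≈ 6.18 GHz.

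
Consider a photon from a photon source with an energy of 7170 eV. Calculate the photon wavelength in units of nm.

0.173 nm

In SI units: E = 7170 eV = 1.1488 × 10^-15 J.
Since λ = hc/E for a photon, λ = 1.729 × 10^-10 m.
Converting to nm: λ = 0.1729 nm ≈ 0.173 nm.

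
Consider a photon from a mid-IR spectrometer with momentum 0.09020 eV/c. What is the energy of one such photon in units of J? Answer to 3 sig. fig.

(c = 2.99792458 × 10^8 m/s, 1 eV = 1.602176634 × 10^-19 J.)
First convert: p = 0.09020 eV/c = 4.8205 × 10^-29 kg·m/s.
Since E = pc for a photon, E = 1.445 × 10^-20 J.
So E ≈ 1.45 × 10^-20 J.

1.45 × 10^-20 J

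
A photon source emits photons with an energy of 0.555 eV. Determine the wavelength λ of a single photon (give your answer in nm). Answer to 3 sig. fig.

Use h = 6.62607015·10^-34 J·s, c = 2.99792458·10^8 m/s, 1 eV = 1.602176634·10^-19 J.
In SI units: E = 0.555 eV = 8.8921·10^-20 J.
Apply λ = hc/E: λ = 2.234·10^-6 m.
Converting to nm: λ = 2234 nm ≈ 2230 nm.

2230 nm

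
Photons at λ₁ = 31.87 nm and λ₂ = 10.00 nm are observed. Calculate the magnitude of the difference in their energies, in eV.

Using E = hc/λ: E₁ = 6.2330 × 10^-18 J, E₂ = 1.9864 × 10^-17 J.
|ΔE| = |6.2330 × 10^-18 − 1.9864 × 10^-17| = 1.36 × 10^-17 J = 85.1 eV.

85.1 eV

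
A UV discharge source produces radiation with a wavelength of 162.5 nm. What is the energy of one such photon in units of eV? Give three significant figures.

First convert: λ = 162.5 nm = 1.625 × 10^-7 m.
Apply E = hc/λ: E = 1.222 × 10^-18 J.
Converting to eV: E = 7.630 eV ≈ 7.63 eV.

7.63 eV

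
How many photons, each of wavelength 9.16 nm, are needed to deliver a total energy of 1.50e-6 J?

Per-photon energy: E = 2.169e-17 J (from wavelength = 9.16 nm).
N = E_total / E_photon = 1.50e-6 J / 2.169e-17 J = 6.92e10.

6.92e10 photons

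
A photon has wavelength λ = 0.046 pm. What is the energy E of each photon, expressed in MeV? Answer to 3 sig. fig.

Use h = 6.62607015 × 10^-34 J·s, c = 2.99792458 × 10^8 m/s, 1 eV = 1.602176634 × 10^-19 J.
In SI units: λ = 0.046 pm = 4.6 × 10^-14 m.
For a photon E = hc/λ, so E = 4.318 × 10^-12 J.
Converting to MeV: E = 26.95 MeV ≈ 27.0 MeV.

27.0 MeV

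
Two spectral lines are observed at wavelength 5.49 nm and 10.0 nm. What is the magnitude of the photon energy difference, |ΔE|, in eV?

102 eV

Using E = hc/λ: E₁ = 3.618e-17 J, E₂ = 1.986e-17 J.
|ΔE| = |3.618e-17 − 1.986e-17| = 1.63e-17 J = 102 eV.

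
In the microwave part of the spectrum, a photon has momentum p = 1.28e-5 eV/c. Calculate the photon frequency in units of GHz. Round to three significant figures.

3.10 GHz

In SI units: p = 1.28e-5 eV/c = 6.8407e-33 kg·m/s.
For a photon f = pc/h, so f = 3.095e9 Hz.
Converting to GHz: f = 3.095 GHz ≈ 3.10 GHz.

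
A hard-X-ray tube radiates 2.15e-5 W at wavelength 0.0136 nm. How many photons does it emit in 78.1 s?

1.15e11 photons

Total energy: E_total = P·t = 2.15e-5 × 78.1 = 0.001679 J.
Per-photon energy: E = 1.461e-14 J.
N = E_total / E_photon = 1.15e11.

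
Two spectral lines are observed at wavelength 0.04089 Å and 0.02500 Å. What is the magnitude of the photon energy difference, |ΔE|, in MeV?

Using E = hc/λ: E₁ = 4.8580·10^-14 J, E₂ = 7.9458·10^-14 J.
|ΔE| = |4.8580·10^-14 − 7.9458·10^-14| = 3.09·10^-14 J = 0.193 MeV.

0.193 MeV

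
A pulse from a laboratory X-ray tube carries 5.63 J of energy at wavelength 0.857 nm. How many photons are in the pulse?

2.43e16 photons

Per-photon energy: E = 2.318e-16 J (from wavelength = 0.857 nm).
N = E_total / E_photon = 5.63 J / 2.318e-16 J = 2.43e16.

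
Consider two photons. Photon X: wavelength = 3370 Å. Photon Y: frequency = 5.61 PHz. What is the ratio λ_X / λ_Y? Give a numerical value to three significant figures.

6.31

λ_X = 3.370·10^-7 m (from wavelength = 3370 Å, via λ given directly).
λ_Y = 5.344·10^-8 m (from frequency = 5.61 PHz, via λ = c/f).
Ratio = 3.370·10^-7 / 5.344·10^-8 = 6.31.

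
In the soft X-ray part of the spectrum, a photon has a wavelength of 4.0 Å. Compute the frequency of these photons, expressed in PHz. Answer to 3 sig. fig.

749 PHz

Take c = 2.99792458e8 m/s.
Convert to SI: λ = 4.0 Å = 4.0e-10 m.
Since f = c/λ for a photon, f = 7.495e17 Hz.
Converting to PHz: f = 749.5 PHz ≈ 749 PHz.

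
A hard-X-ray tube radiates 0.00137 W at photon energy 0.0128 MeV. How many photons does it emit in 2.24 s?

Total energy: E_total = P·t = 0.00137 × 2.24 = 0.003069 J.
Per-photon energy: E = 2.051e-15 J.
N = E_total / E_photon = 1.50e12.

1.50e12 photons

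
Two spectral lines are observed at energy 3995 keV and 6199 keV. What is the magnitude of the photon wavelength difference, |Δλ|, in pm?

Using λ = hc/E: λ₁ = 3.1035·10^-13 m, λ₂ = 2.0001·10^-13 m.
|Δλ| = |3.1035·10^-13 − 2.0001·10^-13| = 1.10·10^-13 m = 0.110 pm.

0.110 pm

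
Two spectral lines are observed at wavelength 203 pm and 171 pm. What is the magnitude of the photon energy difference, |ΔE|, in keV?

1.14 keV

Using E = hc/λ: E₁ = 9.785 × 10^-16 J, E₂ = 1.162 × 10^-15 J.
|ΔE| = |9.785 × 10^-16 − 1.162 × 10^-15| = 1.83 × 10^-16 J = 1.14 keV.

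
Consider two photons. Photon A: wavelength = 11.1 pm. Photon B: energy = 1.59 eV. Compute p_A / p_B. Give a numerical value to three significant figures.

7.02 × 10^4

p_A = 5.969 × 10^-23 kg·m/s (from wavelength = 11.1 pm, via p = h/λ).
p_B = 8.497 × 10^-28 kg·m/s (from energy = 1.59 eV, via p = E/c).
Ratio = 5.969 × 10^-23 / 8.497 × 10^-28 = 7.02 × 10^4.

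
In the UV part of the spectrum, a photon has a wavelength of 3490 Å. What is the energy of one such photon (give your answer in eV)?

(h = 6.62607015e-34 J·s, c = 2.99792458e8 m/s, 1 eV = 1.602176634e-19 J.)
First convert: λ = 3490 Å = 3.49e-7 m.
Since E = hc/λ for a photon, E = 5.692e-19 J.
Converting to eV: E = 3.553 eV ≈ 3.55 eV.

3.55 eV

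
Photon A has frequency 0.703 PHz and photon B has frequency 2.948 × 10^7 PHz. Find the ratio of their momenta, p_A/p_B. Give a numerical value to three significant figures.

2.38 × 10^-8

p_A = 1.554 × 10^-27 kg·m/s (from frequency = 0.703 PHz, via p = hf/c).
p_B = 6.516 × 10^-20 kg·m/s (from frequency = 2.948 × 10^7 PHz, via p = hf/c).
Ratio = 1.554 × 10^-27 / 6.516 × 10^-20 = 2.38 × 10^-8.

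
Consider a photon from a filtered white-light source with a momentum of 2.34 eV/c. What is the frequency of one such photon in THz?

566 THz

Take h = 6.62607015·10^-34 J·s, c = 2.99792458·10^8 m/s, 1 eV = 1.602176634·10^-19 J.
Convert to SI: p = 2.34 eV/c = 1.2506·10^-27 kg·m/s.
For a photon f = pc/h, so f = 5.658·10^14 Hz.
Converting to THz: f = 565.8 THz ≈ 566 THz.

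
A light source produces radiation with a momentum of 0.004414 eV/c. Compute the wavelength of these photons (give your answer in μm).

First convert: p = 0.004414 eV/c = 2.3590 × 10^-30 kg·m/s.
For a photon λ = h/p, so λ = 2.809 × 10^-4 m.
Converting to μm: λ = 280.9 μm ≈ 281 μm.

281 μm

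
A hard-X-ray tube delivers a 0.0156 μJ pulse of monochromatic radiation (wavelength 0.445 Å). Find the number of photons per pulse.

3.49·10^6 photons

Per-photon energy: E = 4.464·10^-15 J (from wavelength = 0.445 Å).
N = E_total / E_photon = 1.56·10^-8 J / 4.464·10^-15 J = 3.49·10^6.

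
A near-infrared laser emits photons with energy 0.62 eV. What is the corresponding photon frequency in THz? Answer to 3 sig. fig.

Take h = 6.62607015 × 10^-34 J·s, 1 eV = 1.602176634 × 10^-19 J.
Convert to SI: E = 0.62 eV = 9.9335 × 10^-20 J.
Apply f = E/h: f = 1.499 × 10^14 Hz.
Converting to THz: f = 149.9 THz ≈ 150 THz.

150 THz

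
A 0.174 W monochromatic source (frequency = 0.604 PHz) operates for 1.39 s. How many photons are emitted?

Total energy: E_total = P·t = 0.174 × 1.39 = 0.2419 J.
Per-photon energy: E = 4.002 × 10^-19 J.
N = E_total / E_photon = 6.04 × 10^17.

6.04 × 10^17 photons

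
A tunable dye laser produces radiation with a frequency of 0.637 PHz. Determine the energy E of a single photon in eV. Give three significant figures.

2.63 eV

Convert to SI: f = 0.637 PHz = 6.37e14 Hz.
The photon relation is E = hf, giving E = 4.221e-19 J.
Converting to eV: E = 2.634 eV ≈ 2.63 eV.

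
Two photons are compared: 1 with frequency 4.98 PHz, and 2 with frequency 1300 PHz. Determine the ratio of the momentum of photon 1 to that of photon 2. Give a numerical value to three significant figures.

p_1 = 1.101e-26 kg·m/s (from frequency = 4.98 PHz, via p = hf/c).
p_2 = 2.873e-24 kg·m/s (from frequency = 1300 PHz, via p = hf/c).
Ratio = 1.101e-26 / 2.873e-24 = 3.83e-3.

3.83e-3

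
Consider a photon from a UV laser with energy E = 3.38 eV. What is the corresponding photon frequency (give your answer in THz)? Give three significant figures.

In SI units: E = 3.38 eV = 5.4154e-19 J.
For a photon f = E/h, so f = 8.173e14 Hz.
Converting to THz: f = 817.3 THz ≈ 817 THz.

817 THz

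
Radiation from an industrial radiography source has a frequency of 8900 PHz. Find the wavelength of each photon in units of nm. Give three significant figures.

Convert to SI: f = 8900 PHz = 8.9e18 Hz.
Since λ = c/f for a photon, λ = 3.368e-11 m.
Converting to nm: λ = 0.03368 nm ≈ 0.0337 nm.

0.0337 nm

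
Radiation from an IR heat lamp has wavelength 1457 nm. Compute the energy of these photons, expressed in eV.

(h = 6.62607015 × 10^-34 J·s, c = 2.99792458 × 10^8 m/s, 1 eV = 1.602176634 × 10^-19 J.)
Convert to SI: λ = 1457 nm = 1.457 × 10^-6 m.
For a photon E = hc/λ, so E = 1.363 × 10^-19 J.
Converting to eV: E = 0.8510 eV ≈ 0.851 eV.

0.851 eV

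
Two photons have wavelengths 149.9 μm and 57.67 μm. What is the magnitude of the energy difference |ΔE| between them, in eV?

0.0132 eV

Using E = hc/λ: E₁ = 1.3252 × 10^-21 J, E₂ = 3.4445 × 10^-21 J.
|ΔE| = |1.3252 × 10^-21 − 3.4445 × 10^-21| = 2.12 × 10^-21 J = 0.0132 eV.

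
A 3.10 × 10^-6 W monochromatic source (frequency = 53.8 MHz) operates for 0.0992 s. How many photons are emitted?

8.63 × 10^18 photons

Total energy: E_total = P·t = 3.10 × 10^-6 × 0.0992 = 3.075 × 10^-7 J.
Per-photon energy: E = 3.565 × 10^-26 J.
N = E_total / E_photon = 8.63 × 10^18.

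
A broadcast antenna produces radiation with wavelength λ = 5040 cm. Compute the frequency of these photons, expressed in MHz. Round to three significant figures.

5.95 MHz

Use c = 2.99792458 × 10^8 m/s.
In SI units: λ = 5040 cm = 50.4 m.
The photon relation is f = c/λ, giving f = 5.948 × 10^6 Hz.
Converting to MHz: f = 5.948 MHz ≈ 5.95 MHz.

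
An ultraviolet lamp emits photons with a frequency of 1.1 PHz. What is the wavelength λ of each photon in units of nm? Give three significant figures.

273 nm

Take c = 2.99792458e8 m/s.
Convert to SI: f = 1.1 PHz = 1.1e15 Hz.
The photon relation is λ = c/f, giving λ = 2.725e-7 m.
Converting to nm: λ = 272.5 nm ≈ 273 nm.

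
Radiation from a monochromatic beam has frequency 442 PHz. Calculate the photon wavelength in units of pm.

Use c = 2.99792458e8 m/s.
In SI units: f = 442 PHz = 4.42e17 Hz.
The photon relation is λ = c/f, giving λ = 6.783e-10 m.
Converting to pm: λ = 678.3 pm ≈ 678 pm.

678 pm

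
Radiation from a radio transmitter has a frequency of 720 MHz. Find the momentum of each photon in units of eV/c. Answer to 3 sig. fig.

2.98e-6 eV/c

First convert: f = 720 MHz = 7.2e8 Hz.
For a photon p = hf/c, so p = 1.591e-33 kg·m/s.
Converting to eV/c: p = 2.978e-6 eV/c ≈ 2.98e-6 eV/c.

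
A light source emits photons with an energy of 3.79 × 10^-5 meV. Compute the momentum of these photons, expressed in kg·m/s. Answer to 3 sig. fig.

2.03 × 10^-35 kg·m/s

Take c = 2.99792458 × 10^8 m/s, 1 eV = 1.602176634 × 10^-19 J.
In SI units: E = 3.79 × 10^-5 meV = 6.0722 × 10^-27 J.
For a photon p = E/c, so p = 2.025 × 10^-35 kg·m/s.
So p ≈ 2.03 × 10^-35 kg·m/s.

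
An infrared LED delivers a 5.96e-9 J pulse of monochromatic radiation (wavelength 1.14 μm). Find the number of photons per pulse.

3.42e10 photons

Per-photon energy: E = 1.742e-19 J (from wavelength = 1.14 μm).
N = E_total / E_photon = 5.96e-9 J / 1.742e-19 J = 3.42e10.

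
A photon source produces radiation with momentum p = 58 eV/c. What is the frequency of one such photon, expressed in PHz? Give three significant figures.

14.0 PHz

First convert: p = 58 eV/c = 3.0997e-26 kg·m/s.
For a photon f = pc/h, so f = 1.402e16 Hz.
Converting to PHz: f = 14.02 PHz ≈ 14.0 PHz.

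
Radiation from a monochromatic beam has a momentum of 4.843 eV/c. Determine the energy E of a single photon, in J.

7.76 × 10^-19 J

First convert: p = 4.843 eV/c = 2.5882 × 10^-27 kg·m/s.
The photon relation is E = pc, giving E = 7.759 × 10^-19 J.
So E ≈ 7.76 × 10^-19 J.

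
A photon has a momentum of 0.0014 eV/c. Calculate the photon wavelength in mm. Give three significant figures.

In SI units: p = 0.0014 eV/c = 7.4820e-31 kg·m/s.
Since λ = h/p for a photon, λ = 8.856e-4 m.
Converting to mm: λ = 0.8856 mm ≈ 0.886 mm.

0.886 mm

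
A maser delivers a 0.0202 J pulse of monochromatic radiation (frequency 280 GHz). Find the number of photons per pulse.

Per-photon energy: E = 1.855 × 10^-22 J (from frequency = 280 GHz).
N = E_total / E_photon = 0.0202 J / 1.855 × 10^-22 J = 1.09 × 10^20.

1.09 × 10^20 photons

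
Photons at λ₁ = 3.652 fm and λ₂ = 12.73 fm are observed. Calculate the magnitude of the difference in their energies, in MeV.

242 MeV

Using E = hc/λ: E₁ = 5.4393 × 10^-11 J, E₂ = 1.5604 × 10^-11 J.
|ΔE| = |5.4393 × 10^-11 − 1.5604 × 10^-11| = 3.88 × 10^-11 J = 242 MeV.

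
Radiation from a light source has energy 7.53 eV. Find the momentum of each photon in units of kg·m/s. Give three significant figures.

In SI units: E = 7.53 eV = 1.2064 × 10^-18 J.
Apply p = E/c: p = 4.024 × 10^-27 kg·m/s.
So p ≈ 4.02 × 10^-27 kg·m/s.

4.02 × 10^-27 kg·m/s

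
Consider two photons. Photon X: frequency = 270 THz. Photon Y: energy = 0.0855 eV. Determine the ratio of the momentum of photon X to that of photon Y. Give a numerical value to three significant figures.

p_X = 5.968 × 10^-28 kg·m/s (from frequency = 270 THz, via p = hf/c).
p_Y = 4.569 × 10^-29 kg·m/s (from energy = 0.0855 eV, via p = E/c).
Ratio = 5.968 × 10^-28 / 4.569 × 10^-29 = 13.1.

13.1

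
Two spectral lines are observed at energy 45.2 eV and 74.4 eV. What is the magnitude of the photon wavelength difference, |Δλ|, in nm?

Using λ = hc/E: λ₁ = 2.743·10^-8 m, λ₂ = 1.666·10^-8 m.
|Δλ| = |2.743·10^-8 − 1.666·10^-8| = 1.08·10^-8 m = 10.8 nm.

10.8 nm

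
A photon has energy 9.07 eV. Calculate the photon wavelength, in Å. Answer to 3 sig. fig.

1370 Å

In SI units: E = 9.07 eV = 1.4532e-18 J.
Since λ = hc/E for a photon, λ = 1.367e-7 m.
Converting to Å: λ = 1367 Å ≈ 1370 Å.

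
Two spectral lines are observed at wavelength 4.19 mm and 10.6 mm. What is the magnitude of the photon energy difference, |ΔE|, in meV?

0.179 meV

Using E = hc/λ: E₁ = 4.741 × 10^-23 J, E₂ = 1.874 × 10^-23 J.
|ΔE| = |4.741 × 10^-23 − 1.874 × 10^-23| = 2.87 × 10^-23 J = 0.179 meV.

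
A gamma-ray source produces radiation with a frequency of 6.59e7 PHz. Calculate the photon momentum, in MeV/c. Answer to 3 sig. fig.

Convert to SI: f = 6.59e7 PHz = 6.59e22 Hz.
The photon relation is p = hf/c, giving p = 1.457e-19 kg·m/s.
Converting to MeV/c: p = 272.5 MeV/c ≈ 273 MeV/c.

273 MeV/c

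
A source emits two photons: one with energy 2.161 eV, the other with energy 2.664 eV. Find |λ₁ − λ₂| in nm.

Using λ = hc/E: λ₁ = 5.7374e-7 m, λ₂ = 4.6541e-7 m.
|Δλ| = |5.7374e-7 − 4.6541e-7| = 1.08e-7 m = 108 nm.

108 nm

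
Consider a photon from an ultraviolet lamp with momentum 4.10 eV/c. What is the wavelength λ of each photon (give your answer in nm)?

Take h = 6.62607015·10^-34 J·s, c = 2.99792458·10^8 m/s, 1 eV = 1.602176634·10^-19 J.
In SI units: p = 4.10 eV/c = 2.1912·10^-27 kg·m/s.
Since λ = h/p for a photon, λ = 3.024·10^-7 m.
Converting to nm: λ = 302.4 nm ≈ 302 nm.

302 nm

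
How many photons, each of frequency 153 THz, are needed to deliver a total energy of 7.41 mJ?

Per-photon energy: E = 1.014e-19 J (from frequency = 153 THz).
N = E_total / E_photon = 0.00741 J / 1.014e-19 J = 7.31e16.

7.31e16 photons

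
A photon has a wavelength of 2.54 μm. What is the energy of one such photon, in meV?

In SI units: λ = 2.54 μm = 2.54 × 10^-6 m.
For a photon E = hc/λ, so E = 7.821 × 10^-20 J.
Converting to meV: E = 488.1 meV ≈ 488 meV.

488 meV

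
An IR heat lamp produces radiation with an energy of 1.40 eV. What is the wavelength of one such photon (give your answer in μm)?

In SI units: E = 1.40 eV = 2.2430·10^-19 J.
Apply λ = hc/E: λ = 8.856·10^-7 m.
Converting to μm: λ = 0.8856 μm ≈ 0.886 μm.

0.886 μm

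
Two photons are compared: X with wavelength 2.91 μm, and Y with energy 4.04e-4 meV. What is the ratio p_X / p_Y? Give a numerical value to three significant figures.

p_X = 2.277e-28 kg·m/s (from wavelength = 2.91 μm, via p = h/λ).
p_Y = 2.159e-34 kg·m/s (from energy = 4.04e-4 meV, via p = E/c).
Ratio = 2.277e-28 / 2.159e-34 = 1.05e6.

1.05e6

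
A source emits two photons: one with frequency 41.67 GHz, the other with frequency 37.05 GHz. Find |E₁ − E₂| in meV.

Using E = hf: E₁ = 2.7611e-23 J, E₂ = 2.4550e-23 J.
|ΔE| = |2.7611e-23 − 2.4550e-23| = 3.06e-24 J = 0.0191 meV.

0.0191 meV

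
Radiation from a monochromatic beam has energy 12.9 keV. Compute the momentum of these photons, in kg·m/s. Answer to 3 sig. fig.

First convert: E = 12.9 keV = 2.0668e-15 J.
Apply p = E/c: p = 6.894e-24 kg·m/s.
So p ≈ 6.89e-24 kg·m/s.

6.89e-24 kg·m/s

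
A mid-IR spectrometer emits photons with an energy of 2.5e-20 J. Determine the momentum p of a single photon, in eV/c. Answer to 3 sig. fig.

Use c = 2.99792458e8 m/s, 1 eV = 1.602176634e-19 J.
For a photon p = E/c, so p = 8.339e-29 kg·m/s.
Converting to eV/c: p = 0.1560 eV/c ≈ 0.156 eV/c.

0.156 eV/c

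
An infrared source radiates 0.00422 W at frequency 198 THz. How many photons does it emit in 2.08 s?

6.69·10^16 photons

Total energy: E_total = P·t = 0.00422 × 2.08 = 0.008778 J.
Per-photon energy: E = 1.312·10^-19 J.
N = E_total / E_photon = 6.69·10^16.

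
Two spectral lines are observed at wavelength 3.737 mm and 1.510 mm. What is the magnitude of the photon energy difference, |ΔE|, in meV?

Using E = hc/λ: E₁ = 5.3156 × 10^-23 J, E₂ = 1.3155 × 10^-22 J.
|ΔE| = |5.3156 × 10^-23 − 1.3155 × 10^-22| = 7.84 × 10^-23 J = 0.489 meV.

0.489 meV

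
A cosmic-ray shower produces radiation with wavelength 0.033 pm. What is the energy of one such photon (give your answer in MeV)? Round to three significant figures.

37.6 MeV

Convert to SI: λ = 0.033 pm = 3.3 × 10^-14 m.
Since E = hc/λ for a photon, E = 6.020 × 10^-12 J.
Converting to MeV: E = 37.57 MeV ≈ 37.6 MeV.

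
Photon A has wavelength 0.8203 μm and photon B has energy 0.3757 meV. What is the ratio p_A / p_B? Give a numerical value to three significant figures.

p_A = 8.078 × 10^-28 kg·m/s (from wavelength = 0.8203 μm, via p = h/λ).
p_B = 2.008 × 10^-31 kg·m/s (from energy = 0.3757 meV, via p = E/c).
Ratio = 8.078 × 10^-28 / 2.008 × 10^-31 = 4020.

4020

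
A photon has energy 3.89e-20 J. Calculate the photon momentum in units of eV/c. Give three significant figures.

Since p = E/c for a photon, p = 1.298e-28 kg·m/s.
Converting to eV/c: p = 0.2428 eV/c ≈ 0.243 eV/c.

0.243 eV/c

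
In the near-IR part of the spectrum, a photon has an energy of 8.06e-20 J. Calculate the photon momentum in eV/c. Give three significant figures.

0.503 eV/c

Take c = 2.99792458e8 m/s, 1 eV = 1.602176634e-19 J.
Apply p = E/c: p = 2.689e-28 kg·m/s.
Converting to eV/c: p = 0.5031 eV/c ≈ 0.503 eV/c.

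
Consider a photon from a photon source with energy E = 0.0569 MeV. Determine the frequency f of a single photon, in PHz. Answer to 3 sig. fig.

1.38 × 10^4 PHz

Convert to SI: E = 0.0569 MeV = 9.1164 × 10^-15 J.
The photon relation is f = E/h, giving f = 1.376 × 10^19 Hz.
Converting to PHz: f = 13760 PHz ≈ 1.38 × 10^4 PHz.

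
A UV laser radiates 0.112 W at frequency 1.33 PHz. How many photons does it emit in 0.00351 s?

Total energy: E_total = P·t = 0.112 × 0.00351 = 3.931 × 10^-4 J.
Per-photon energy: E = 8.813 × 10^-19 J.
N = E_total / E_photon = 4.46 × 10^14.

4.46 × 10^14 photons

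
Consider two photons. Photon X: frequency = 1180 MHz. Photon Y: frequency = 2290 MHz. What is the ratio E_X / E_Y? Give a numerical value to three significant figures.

E_X = 7.819 × 10^-25 J (from frequency = 1180 MHz, via E = hf).
E_Y = 1.517 × 10^-24 J (from frequency = 2290 MHz, via E = hf).
Ratio = 7.819 × 10^-25 / 1.517 × 10^-24 = 0.515.

0.515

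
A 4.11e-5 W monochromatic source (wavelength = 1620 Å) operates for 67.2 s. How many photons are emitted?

2.25e15 photons

Total energy: E_total = P·t = 4.11e-5 × 67.2 = 0.002762 J.
Per-photon energy: E = 1.226e-18 J.
N = E_total / E_photon = 2.25e15.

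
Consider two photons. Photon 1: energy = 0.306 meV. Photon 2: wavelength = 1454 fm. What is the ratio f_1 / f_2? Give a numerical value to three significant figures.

f_1 = 7.399 × 10^10 Hz (from energy = 0.306 meV, via f = E/h).
f_2 = 2.062 × 10^20 Hz (from wavelength = 1454 fm, via f = c/λ).
Ratio = 7.399 × 10^10 / 2.062 × 10^20 = 3.59 × 10^-10.

3.59 × 10^-10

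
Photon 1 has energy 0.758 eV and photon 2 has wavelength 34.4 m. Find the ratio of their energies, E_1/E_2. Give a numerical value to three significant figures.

E_1 = 1.214e-19 J (from energy = 0.758 eV, via E given directly).
E_2 = 5.775e-27 J (from wavelength = 34.4 m, via E = hc/λ).
Ratio = 1.214e-19 / 5.775e-27 = 2.10e7.

2.10e7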